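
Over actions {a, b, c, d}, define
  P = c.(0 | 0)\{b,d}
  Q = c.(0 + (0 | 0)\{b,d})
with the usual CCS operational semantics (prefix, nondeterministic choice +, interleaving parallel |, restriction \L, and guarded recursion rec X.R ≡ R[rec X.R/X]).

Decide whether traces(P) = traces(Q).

YES

LTS(P): 2 reachable states
  s0 = c.(0 | 0)\{b,d} :: =c=> s1
  s1 = (0 | 0)\{b,d} :: (no moves)
LTS(Q): 2 reachable states
  t0 = c.(0 + (0 | 0)\{b,d}) :: =c=> t1
  t1 = 0 + (0 | 0)\{b,d} :: (no moves)
Coarsest stable partition (strong bisimilarity classes):
  B0 = {s0, t0}
  B1 = {s1, t1}
s0 ∈ B0, t0 ∈ B0 → same block
Bisimilar ⇒ trace-equivalent.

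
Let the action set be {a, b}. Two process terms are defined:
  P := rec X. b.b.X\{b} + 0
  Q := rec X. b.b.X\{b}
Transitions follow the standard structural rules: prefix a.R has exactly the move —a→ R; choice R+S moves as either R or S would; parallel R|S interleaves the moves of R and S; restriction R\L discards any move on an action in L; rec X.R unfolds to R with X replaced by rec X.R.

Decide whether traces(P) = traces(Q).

P's transition system — 3 states:
  s0 = rec X. b.b.X\{b} + 0 | --b--▸ s1
  s1 = b.(rec X. b.b.X\{b} + 0)\{b} | --b--▸ s2
  s2 = (rec X. b.b.X\{b} + 0)\{b} | ·
Q's transition system — 3 states:
  t0 = rec X. b.b.X\{b} | --b--▸ t1
  t1 = b.(rec X. b.b.X\{b})\{b} | --b--▸ t2
  t2 = (rec X. b.b.X\{b})\{b} | ·
Coarsest stable partition (strong bisimilarity classes):
  B0 = {s0, t0}
  B1 = {s1, t1}
  B2 = {s2, t2}
s0 ∈ B0, t0 ∈ B0 → same block
Bisimilar ⇒ trace-equivalent.

trace-equivalent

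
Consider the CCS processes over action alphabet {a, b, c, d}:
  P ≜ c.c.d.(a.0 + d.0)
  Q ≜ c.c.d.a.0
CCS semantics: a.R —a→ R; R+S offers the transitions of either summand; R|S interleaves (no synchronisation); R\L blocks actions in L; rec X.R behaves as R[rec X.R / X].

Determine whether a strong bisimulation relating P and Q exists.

not bisimilar

LTS(P): 5 reachable states
  m0 = c.c.d.(a.0 + d.0) | --c--▸ m1
  m1 = c.d.(a.0 + d.0) | --c--▸ m2
  m2 = d.(a.0 + d.0) | --d--▸ m3
  m3 = a.0 + d.0 | --a--▸ m4, --d--▸ m4
  m4 = 0 | deadlocked
LTS(Q): 5 reachable states
  n0 = c.c.d.a.0 | --c--▸ n1
  n1 = c.d.a.0 | --c--▸ n2
  n2 = d.a.0 | --d--▸ n3
  n3 = a.0 | --a--▸ n4
  n4 = 0 | deadlocked
Coarsest stable partition (strong bisimilarity classes):
  B0 = {m0}
  B1 = {m1}
  B2 = {m2}
  B3 = {m3}
  B4 = {m4, n4}
  B5 = {n0}
  B6 = {n1}
  B7 = {n2}
  B8 = {n3}
m0 ∈ B0, n0 ∈ B5 → different blocks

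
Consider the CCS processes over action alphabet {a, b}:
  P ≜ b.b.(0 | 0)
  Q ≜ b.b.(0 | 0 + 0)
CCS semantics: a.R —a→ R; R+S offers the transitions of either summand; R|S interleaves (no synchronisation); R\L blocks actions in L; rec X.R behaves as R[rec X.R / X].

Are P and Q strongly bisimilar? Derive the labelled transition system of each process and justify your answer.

Reachable graph of P (3 states):
  m0 = b.b.(0 | 0) has moves --b--▸ m1
  m1 = b.(0 | 0) has moves --b--▸ m2
  m2 = 0 | 0 has moves deadlocked
Reachable graph of Q (3 states):
  n0 = b.b.(0 | 0 + 0) has moves --b--▸ n1
  n1 = b.(0 | 0 + 0) has moves --b--▸ n2
  n2 = 0 | 0 + 0 has moves deadlocked
Partition-refinement fixed point:
  B0 = {m0, n0}
  B1 = {m1, n1}
  B2 = {m2, n2}
m0 ∈ B0, n0 ∈ B0 → same block

YES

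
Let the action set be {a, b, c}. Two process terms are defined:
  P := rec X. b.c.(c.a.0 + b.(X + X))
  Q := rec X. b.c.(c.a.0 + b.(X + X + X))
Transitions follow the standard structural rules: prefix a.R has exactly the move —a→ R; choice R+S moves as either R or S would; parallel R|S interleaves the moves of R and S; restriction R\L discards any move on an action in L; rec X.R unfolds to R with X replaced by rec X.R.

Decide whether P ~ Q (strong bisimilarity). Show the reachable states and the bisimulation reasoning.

P ~ Q

P's transition system — 6 states:
  u0 = rec X. b.c.(c.a.0 + b.(X + X)) → ··b··> u1
  u1 = c.(c.a.0 + b.((rec X. b.c.(c.a.0 + b.(X + X))) + (rec X. b.c.(c.a.0 + b.(X + X))))) → ··c··> u2
  u2 = c.a.0 + b.((rec X. b.c.(c.a.0 + b.(X + X))) + (rec X. b.c.(c.a.0 + b.(X + X)))) → ··b··> u3, ··c··> u4
  u3 = (rec X. b.c.(c.a.0 + b.(X + X))) + (rec X. b.c.(c.a.0 + b.(X + X))) → ··b··> u1
  u4 = a.0 → ··a··> u5
  u5 = 0 → ∅
Q's transition system — 6 states:
  v0 = rec X. b.c.(c.a.0 + b.(X + X + X)) → ··b··> v1
  v1 = c.(c.a.0 + b.((rec X. b.c.(c.a.0 + b.(X + X + X))) + (rec X. b.c.(c.a.0 + b.(X + X + X))) + (rec X. b.c.(c.a.0 + b.(X + X + X))))) → ··c··> v2
  v2 = c.a.0 + b.((rec X. b.c.(c.a.0 + b.(X + X + X))) + (rec X. b.c.(c.a.0 + b.(X + X + X))) + (rec X. b.c.(c.a.0 + b.(X + X + X)))) → ··b··> v3, ··c··> v4
  v3 = (rec X. b.c.(c.a.0 + b.(X + X + X))) + (rec X. b.c.(c.a.0 + b.(X + X + X))) + (rec X. b.c.(c.a.0 + b.(X + X + X))) → ··b··> v1
  v4 = a.0 → ··a··> v5
  v5 = 0 → ∅
Bisimilarity quotient blocks:
  B0 = {u0, u3, v0, v3}
  B1 = {u1, v1}
  B2 = {u2, v2}
  B3 = {u4, v4}
  B4 = {u5, v5}
u0 ∈ B0, v0 ∈ B0 → same block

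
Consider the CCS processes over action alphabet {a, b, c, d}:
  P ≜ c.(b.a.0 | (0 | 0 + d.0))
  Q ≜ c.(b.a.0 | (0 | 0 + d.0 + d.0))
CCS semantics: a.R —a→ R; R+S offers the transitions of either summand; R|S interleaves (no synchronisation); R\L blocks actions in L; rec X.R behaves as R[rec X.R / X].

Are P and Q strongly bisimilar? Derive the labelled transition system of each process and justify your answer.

bisimilar

Reachable graph of P (7 states):
  s0 = c.(b.a.0 | (0 | 0 + d.0)) ⊢ —c→ s1
  s1 = b.a.0 | (0 | 0 + d.0) ⊢ —b→ s2, —d→ s3
  s2 = a.0 | (0 | 0 + d.0) ⊢ —a→ s4, —d→ s5
  s3 = b.a.0 | 0 ⊢ —b→ s5
  s4 = 0 | (0 | 0 + d.0) ⊢ —d→ s6
  s5 = a.0 | 0 ⊢ —a→ s6
  s6 = 0 | 0 ⊢ (no moves)
Reachable graph of Q (7 states):
  t0 = c.(b.a.0 | (0 | 0 + d.0 + d.0)) ⊢ —c→ t1
  t1 = b.a.0 | (0 | 0 + d.0 + d.0) ⊢ —b→ t2, —d→ t3
  t2 = a.0 | (0 | 0 + d.0 + d.0) ⊢ —a→ t4, —d→ t5
  t3 = b.a.0 | 0 ⊢ —b→ t5
  t4 = 0 | (0 | 0 + d.0 + d.0) ⊢ —d→ t6
  t5 = a.0 | 0 ⊢ —a→ t6
  t6 = 0 | 0 ⊢ (no moves)
Partition-refinement fixed point:
  B0 = {s0, t0}
  B1 = {s1, t1}
  B2 = {s2, t2}
  B3 = {s5, t5}
  B4 = {s6, t6}
  B5 = {s4, t4}
  B6 = {s3, t3}
s0 ∈ B0, t0 ∈ B0 → same block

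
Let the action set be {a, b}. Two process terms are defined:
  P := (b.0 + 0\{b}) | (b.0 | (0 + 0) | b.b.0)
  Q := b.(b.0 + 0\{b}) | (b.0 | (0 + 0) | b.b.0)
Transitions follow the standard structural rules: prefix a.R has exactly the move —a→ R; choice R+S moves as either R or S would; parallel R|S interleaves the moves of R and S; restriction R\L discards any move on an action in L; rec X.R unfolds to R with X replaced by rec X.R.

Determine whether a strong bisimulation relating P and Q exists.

NO

P's transition system — 12 states:
  p0 = (b.0 + 0\{b}) | (b.0 | (0 + 0) | b.b.0) → ··b··> p1, ··b··> p2, ··b··> p3
  p1 = (b.0 + 0\{b}) | (0 | (0 + 0) | b.b.0) → ··b··> p4, ··b··> p5
  p2 = (b.0 + 0\{b}) | (b.0 | (0 + 0) | b.0) → ··b··> p4, ··b··> p6, ··b··> p7
  p3 = 0 | (b.0 | (0 + 0) | b.b.0) → ··b··> p5, ··b··> p7
  p4 = (b.0 + 0\{b}) | (0 | (0 + 0) | b.0) → ··b··> p8, ··b··> p9
  p5 = 0 | (0 | (0 + 0) | b.b.0) → ··b··> p9
  p6 = (b.0 + 0\{b}) | (b.0 | (0 + 0) | 0) → ··b··> p10, ··b··> p8
  p7 = 0 | (b.0 | (0 + 0) | b.0) → ··b··> p10, ··b··> p9
  p8 = (b.0 + 0\{b}) | (0 | (0 + 0) | 0) → ··b··> p11
  p9 = 0 | (0 | (0 + 0) | b.0) → ··b··> p11
  p10 = 0 | (b.0 | (0 + 0) | 0) → ··b··> p11
  p11 = 0 | (0 | (0 + 0) | 0) → stopped
Q's transition system — 18 states:
  q0 = b.(b.0 + 0\{b}) | (b.0 | (0 + 0) | b.b.0) → ··b··> q1, ··b··> q2, ··b··> q3
  q1 = (b.0 + 0\{b}) | (b.0 | (0 + 0) | b.b.0) → ··b··> q4, ··b··> q5, ··b··> q6
  q2 = b.(b.0 + 0\{b}) | (0 | (0 + 0) | b.b.0) → ··b··> q4, ··b··> q7
  q3 = b.(b.0 + 0\{b}) | (b.0 | (0 + 0) | b.0) → ··b··> q5, ··b··> q7, ··b··> q8
  q4 = (b.0 + 0\{b}) | (0 | (0 + 0) | b.b.0) → ··b··> q10, ··b··> q9
  q5 = (b.0 + 0\{b}) | (b.0 | (0 + 0) | b.0) → ··b··> q11, ··b··> q12, ··b··> q9
  q6 = 0 | (b.0 | (0 + 0) | b.b.0) → ··b··> q10, ··b··> q12
  q7 = b.(b.0 + 0\{b}) | (0 | (0 + 0) | b.0) → ··b··> q13, ··b··> q9
  q8 = b.(b.0 + 0\{b}) | (b.0 | (0 + 0) | 0) → ··b··> q11, ··b··> q13
  q9 = (b.0 + 0\{b}) | (0 | (0 + 0) | b.0) → ··b··> q14, ··b··> q15
  q10 = 0 | (0 | (0 + 0) | b.b.0) → ··b··> q15
  q11 = (b.0 + 0\{b}) | (b.0 | (0 + 0) | 0) → ··b··> q14, ··b··> q16
  q12 = 0 | (b.0 | (0 + 0) | b.0) → ··b··> q15, ··b··> q16
  q13 = b.(b.0 + 0\{b}) | (0 | (0 + 0) | 0) → ··b··> q14
  q14 = (b.0 + 0\{b}) | (0 | (0 + 0) | 0) → ··b··> q17
  q15 = 0 | (0 | (0 + 0) | b.0) → ··b··> q17
  q16 = 0 | (b.0 | (0 + 0) | 0) → ··b··> q17
  q17 = 0 | (0 | (0 + 0) | 0) → stopped
Bisimilarity quotient blocks:
  B0 = {p0, q1, q2, q3}
  B1 = {p1, p2, p3, q4, q5, q6, q7, q8}
  B2 = {p4, p5, p6, p7, q10, q11, q12, q13, q9}
  B3 = {p10, p8, p9, q14, q15, q16}
  B4 = {p11, q17}
  B5 = {q0}
p0 ∈ B0, q0 ∈ B5 → different blocks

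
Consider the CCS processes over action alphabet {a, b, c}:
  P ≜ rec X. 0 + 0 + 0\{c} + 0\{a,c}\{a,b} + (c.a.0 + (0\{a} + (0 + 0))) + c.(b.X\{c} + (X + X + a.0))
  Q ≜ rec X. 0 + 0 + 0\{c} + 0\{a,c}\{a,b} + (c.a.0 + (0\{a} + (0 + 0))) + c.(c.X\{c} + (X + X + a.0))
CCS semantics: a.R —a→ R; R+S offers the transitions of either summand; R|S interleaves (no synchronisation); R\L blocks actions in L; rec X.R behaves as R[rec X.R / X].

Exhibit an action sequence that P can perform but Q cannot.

cb

LTS(P): 5 reachable states
  u0 = rec X. 0 + 0 + 0\{c} + 0\{a,c}\{a,b} + (c.a.0 + (0\{a} + (0 + 0))) + c.(b.X\{c} + (X + X + a.0)) | —c→ u1, —c→ u2
  u1 = a.0 | —a→ u3
  u2 = b.(rec X. 0 + 0 + 0\{c} + 0\{a,c}\{a,b} + (c.a.0 + (0\{a} + (0 + 0))) + c.(b.X\{c} + (X + X + a.0)))\{c} + ((rec X. 0 + 0 + 0\{c} + 0\{a,c}\{a,b} + (c.a.0 + (0\{a} + (0 + 0))) + c.(b.X\{c} + (X + X + a.0))) + (rec X. 0 + 0 + 0\{c} + 0\{a,c}\{a,b} + (c.a.0 + (0\{a} + (0 + 0))) + c.(b.X\{c} + (X + X + a.0))) + a.0) | —a→ u3, —b→ u4, —c→ u1, —c→ u2
  u3 = 0 | deadlocked
  u4 = (rec X. 0 + 0 + 0\{c} + 0\{a,c}\{a,b} + (c.a.0 + (0\{a} + (0 + 0))) + c.(b.X\{c} + (X + X + a.0)))\{c} | deadlocked
LTS(Q): 5 reachable states
  v0 = rec X. 0 + 0 + 0\{c} + 0\{a,c}\{a,b} + (c.a.0 + (0\{a} + (0 + 0))) + c.(c.X\{c} + (X + X + a.0)) | —c→ v1, —c→ v2
  v1 = a.0 | —a→ v3
  v2 = c.(rec X. 0 + 0 + 0\{c} + 0\{a,c}\{a,b} + (c.a.0 + (0\{a} + (0 + 0))) + c.(c.X\{c} + (X + X + a.0)))\{c} + ((rec X. 0 + 0 + 0\{c} + 0\{a,c}\{a,b} + (c.a.0 + (0\{a} + (0 + 0))) + c.(c.X\{c} + (X + X + a.0))) + (rec X. 0 + 0 + 0\{c} + 0\{a,c}\{a,b} + (c.a.0 + (0\{a} + (0 + 0))) + c.(c.X\{c} + (X + X + a.0))) + a.0) | —a→ v3, —c→ v1, —c→ v2, —c→ v4
  v3 = 0 | deadlocked
  v4 = (rec X. 0 + 0 + 0\{c} + 0\{a,c}\{a,b} + (c.a.0 + (0\{a} + (0 + 0))) + c.(c.X\{c} + (X + X + a.0)))\{c} | deadlocked
Executing cb from P (initial set {u0}):
  step 1 (c): {u1, u2}
  step 2 (b): {u4}
  — P admits the full trace.
Executing cb from Q (initial set {v0}):
  step 1 (c): {v1, v2}
  step 2 (b): ∅ (Q stuck)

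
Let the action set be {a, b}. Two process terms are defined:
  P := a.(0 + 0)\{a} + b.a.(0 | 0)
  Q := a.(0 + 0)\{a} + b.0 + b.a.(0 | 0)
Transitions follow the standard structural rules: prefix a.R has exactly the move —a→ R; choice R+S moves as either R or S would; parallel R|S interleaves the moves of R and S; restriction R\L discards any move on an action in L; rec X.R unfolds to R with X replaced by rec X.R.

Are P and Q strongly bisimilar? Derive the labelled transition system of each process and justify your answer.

not bisimilar

P's transition system — 4 states:
  u0 = a.(0 + 0)\{a} + b.a.(0 | 0) ⊢ -a-> u1, -b-> u2
  u1 = (0 + 0)\{a} ⊢ (no moves)
  u2 = a.(0 | 0) ⊢ -a-> u3
  u3 = 0 | 0 ⊢ (no moves)
Q's transition system — 5 states:
  v0 = a.(0 + 0)\{a} + b.0 + b.a.(0 | 0) ⊢ -a-> v1, -b-> v2, -b-> v3
  v1 = (0 + 0)\{a} ⊢ (no moves)
  v2 = 0 ⊢ (no moves)
  v3 = a.(0 | 0) ⊢ -a-> v4
  v4 = 0 | 0 ⊢ (no moves)
Coarsest stable partition (strong bisimilarity classes):
  B0 = {u0}
  B1 = {u1, u3, v1, v2, v4}
  B2 = {u2, v3}
  B3 = {v0}
u0 ∈ B0, v0 ∈ B3 → different blocks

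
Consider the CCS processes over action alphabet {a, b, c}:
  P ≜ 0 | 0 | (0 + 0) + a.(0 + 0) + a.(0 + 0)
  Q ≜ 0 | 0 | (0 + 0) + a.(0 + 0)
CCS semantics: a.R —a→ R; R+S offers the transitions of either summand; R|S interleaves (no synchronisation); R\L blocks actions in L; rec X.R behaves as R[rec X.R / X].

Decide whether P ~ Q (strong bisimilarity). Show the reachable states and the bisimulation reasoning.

P ~ Q

Reachable graph of P (2 states):
  s0 = 0 | 0 | (0 + 0) + a.(0 + 0) + a.(0 + 0) → --a--▸ s1
  s1 = 0 + 0 → ∅
Reachable graph of Q (2 states):
  t0 = 0 | 0 | (0 + 0) + a.(0 + 0) → --a--▸ t1
  t1 = 0 + 0 → ∅
Bisimilarity quotient blocks:
  B0 = {s0, t0}
  B1 = {s1, t1}
s0 ∈ B0, t0 ∈ B0 → same block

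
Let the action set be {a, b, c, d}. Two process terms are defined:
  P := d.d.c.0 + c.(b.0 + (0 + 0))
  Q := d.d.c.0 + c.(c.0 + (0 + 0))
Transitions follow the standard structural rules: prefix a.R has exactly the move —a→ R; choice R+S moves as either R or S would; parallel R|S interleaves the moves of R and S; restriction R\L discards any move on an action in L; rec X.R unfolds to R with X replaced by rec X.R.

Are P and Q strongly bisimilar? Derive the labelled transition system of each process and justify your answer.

NO

P's transition system — 5 states:
  p0 = d.d.c.0 + c.(b.0 + (0 + 0)) has moves -c-> p1, -d-> p2
  p1 = b.0 + (0 + 0) has moves -b-> p3
  p2 = d.c.0 has moves -d-> p4
  p3 = 0 has moves (no moves)
  p4 = c.0 has moves -c-> p3
Q's transition system — 5 states:
  q0 = d.d.c.0 + c.(c.0 + (0 + 0)) has moves -c-> q1, -d-> q2
  q1 = c.0 + (0 + 0) has moves -c-> q3
  q2 = d.c.0 has moves -d-> q4
  q3 = 0 has moves (no moves)
  q4 = c.0 has moves -c-> q3
Partition-refinement fixed point:
  B0 = {p0}
  B1 = {p2, q2}
  B2 = {p4, q1, q4}
  B3 = {p3, q3}
  B4 = {p1}
  B5 = {q0}
p0 ∈ B0, q0 ∈ B5 → different blocks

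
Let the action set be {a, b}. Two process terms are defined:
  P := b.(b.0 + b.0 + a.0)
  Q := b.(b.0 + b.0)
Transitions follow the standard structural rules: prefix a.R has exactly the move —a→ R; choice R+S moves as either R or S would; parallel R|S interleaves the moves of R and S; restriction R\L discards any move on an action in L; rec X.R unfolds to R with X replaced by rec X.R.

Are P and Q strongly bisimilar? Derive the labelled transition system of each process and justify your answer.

NO

Reachable graph of P (3 states):
  p0 = b.(b.0 + b.0 + a.0) :: -b-> p1
  p1 = b.0 + b.0 + a.0 :: -a-> p2, -b-> p2
  p2 = 0 :: stopped
Reachable graph of Q (3 states):
  q0 = b.(b.0 + b.0) :: -b-> q1
  q1 = b.0 + b.0 :: -b-> q2
  q2 = 0 :: stopped
Partition-refinement fixed point:
  B0 = {p0}
  B1 = {p1}
  B2 = {p2, q2}
  B3 = {q0}
  B4 = {q1}
p0 ∈ B0, q0 ∈ B3 → different blocks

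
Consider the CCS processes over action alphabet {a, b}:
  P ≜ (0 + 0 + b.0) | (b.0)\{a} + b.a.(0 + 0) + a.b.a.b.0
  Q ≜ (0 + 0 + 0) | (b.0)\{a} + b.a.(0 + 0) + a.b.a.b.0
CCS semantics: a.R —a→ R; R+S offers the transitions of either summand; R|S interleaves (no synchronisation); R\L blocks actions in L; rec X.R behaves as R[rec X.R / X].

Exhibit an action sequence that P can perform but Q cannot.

bb

Reachable graph of P (10 states):
  s0 = (0 + 0 + b.0) | (b.0)\{a} + b.a.(0 + 0) + a.b.a.b.0 | ··a··> s1, ··b··> s2, ··b··> s3, ··b··> s4
  s1 = b.a.b.0 | ··b··> s5
  s2 = (0 + 0 + b.0) | 0\{a} | ··b··> s6
  s3 = 0 | (b.0)\{a} | ··b··> s6
  s4 = a.(0 + 0) | ··a··> s7
  s5 = a.b.0 | ··a··> s8
  s6 = 0 | 0\{a} | stopped
  s7 = 0 + 0 | stopped
  s8 = b.0 | ··b··> s9
  s9 = 0 | stopped
Reachable graph of Q (8 states):
  t0 = (0 + 0 + 0) | (b.0)\{a} + b.a.(0 + 0) + a.b.a.b.0 | ··a··> t1, ··b··> t2, ··b··> t3
  t1 = b.a.b.0 | ··b··> t4
  t2 = (0 + 0 + 0) | 0\{a} | stopped
  t3 = a.(0 + 0) | ··a··> t5
  t4 = a.b.0 | ··a··> t6
  t5 = 0 + 0 | stopped
  t6 = b.0 | ··b··> t7
  t7 = 0 | stopped
Run σ = ⟨bb⟩ on P: start {s0}
  after b @ step 1: {s2, s3, s4}
  after b @ step 2: {s6}
  — P admits the full trace.
Run σ = ⟨bb⟩ on Q: start {t0}
  after b @ step 1: {t2, t3}
  after b @ step 2: ∅  — Q cannot continue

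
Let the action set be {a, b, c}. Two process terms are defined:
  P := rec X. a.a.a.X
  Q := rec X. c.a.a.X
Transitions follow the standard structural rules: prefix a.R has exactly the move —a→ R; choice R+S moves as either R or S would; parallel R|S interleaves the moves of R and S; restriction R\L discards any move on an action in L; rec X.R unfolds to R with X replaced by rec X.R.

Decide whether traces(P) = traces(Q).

Reachable graph of P (3 states):
  m0 = rec X. a.a.a.X :: ··a··> m1
  m1 = a.a.(rec X. a.a.a.X) :: ··a··> m2
  m2 = a.(rec X. a.a.a.X) :: ··a··> m0
Reachable graph of Q (3 states):
  n0 = rec X. c.a.a.X :: ··c··> n1
  n1 = a.a.(rec X. c.a.a.X) :: ··a··> n2
  n2 = a.(rec X. c.a.a.X) :: ··a··> n0
Executing a from P (initial set {m0}):
  [1] a ⇒ {m1}
  — P admits the full trace.
Executing a from Q (initial set {n0}):
  [1] a ⇒ no successor for Q

trace-distinct — witness ⟨a⟩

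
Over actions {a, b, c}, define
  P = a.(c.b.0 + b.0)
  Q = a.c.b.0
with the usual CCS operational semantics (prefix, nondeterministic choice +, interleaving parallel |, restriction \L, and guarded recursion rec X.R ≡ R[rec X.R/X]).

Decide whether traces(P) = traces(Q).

trace-distinct — witness ⟨ab⟩

Reachable graph of P (4 states):
  m0 = a.(c.b.0 + b.0) :: =a=> m1
  m1 = c.b.0 + b.0 :: =b=> m2, =c=> m3
  m2 = 0 :: (no moves)
  m3 = b.0 :: =b=> m2
Reachable graph of Q (4 states):
  n0 = a.c.b.0 :: =a=> n1
  n1 = c.b.0 :: =c=> n2
  n2 = b.0 :: =b=> n3
  n3 = 0 :: (no moves)
Run σ = ⟨ab⟩ on P: start {m0}
  step 1 (a): {m1}
  step 2 (b): {m2}
  — P admits the full trace.
Run σ = ⟨ab⟩ on Q: start {n0}
  step 1 (a): {n1}
  step 2 (b): ∅ (Q stuck)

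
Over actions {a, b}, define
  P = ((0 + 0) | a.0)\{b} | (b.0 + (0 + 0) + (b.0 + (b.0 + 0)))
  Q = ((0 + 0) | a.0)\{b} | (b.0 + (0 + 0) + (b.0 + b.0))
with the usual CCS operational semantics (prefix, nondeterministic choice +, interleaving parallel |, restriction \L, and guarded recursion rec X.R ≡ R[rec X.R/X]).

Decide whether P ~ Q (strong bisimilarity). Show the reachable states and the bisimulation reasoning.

YES

P's transition system — 4 states:
  s0 = ((0 + 0) | a.0)\{b} | (b.0 + (0 + 0) + (b.0 + (b.0 + 0))) :: =a=> s1, =b=> s2
  s1 = ((0 + 0) | 0)\{b} | (b.0 + (0 + 0) + (b.0 + (b.0 + 0))) :: =b=> s3
  s2 = ((0 + 0) | a.0)\{b} | 0 :: =a=> s3
  s3 = ((0 + 0) | 0)\{b} | 0 :: stopped
Q's transition system — 4 states:
  t0 = ((0 + 0) | a.0)\{b} | (b.0 + (0 + 0) + (b.0 + b.0)) :: =a=> t1, =b=> t2
  t1 = ((0 + 0) | 0)\{b} | (b.0 + (0 + 0) + (b.0 + b.0)) :: =b=> t3
  t2 = ((0 + 0) | a.0)\{b} | 0 :: =a=> t3
  t3 = ((0 + 0) | 0)\{b} | 0 :: stopped
Coarsest stable partition (strong bisimilarity classes):
  B0 = {s0, t0}
  B1 = {s1, t1}
  B2 = {s3, t3}
  B3 = {s2, t2}
s0 ∈ B0, t0 ∈ B0 → same block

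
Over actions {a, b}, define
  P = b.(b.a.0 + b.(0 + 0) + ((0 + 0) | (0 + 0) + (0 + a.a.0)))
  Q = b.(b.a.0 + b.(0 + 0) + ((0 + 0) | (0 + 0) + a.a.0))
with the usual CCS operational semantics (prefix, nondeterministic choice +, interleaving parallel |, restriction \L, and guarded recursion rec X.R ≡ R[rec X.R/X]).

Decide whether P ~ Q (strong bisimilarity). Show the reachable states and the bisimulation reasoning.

bisimilar

LTS(P): 5 reachable states
  u0 = b.(b.a.0 + b.(0 + 0) + ((0 + 0) | (0 + 0) + (0 + a.a.0))) → —b→ u1
  u1 = b.a.0 + b.(0 + 0) + ((0 + 0) | (0 + 0) + (0 + a.a.0)) → —a→ u2, —b→ u2, —b→ u3
  u2 = a.0 → —a→ u4
  u3 = 0 + 0 → ∅
  u4 = 0 → ∅
LTS(Q): 5 reachable states
  v0 = b.(b.a.0 + b.(0 + 0) + ((0 + 0) | (0 + 0) + a.a.0)) → —b→ v1
  v1 = b.a.0 + b.(0 + 0) + ((0 + 0) | (0 + 0) + a.a.0) → —a→ v2, —b→ v2, —b→ v3
  v2 = a.0 → —a→ v4
  v3 = 0 + 0 → ∅
  v4 = 0 → ∅
Bisimilarity quotient blocks:
  B0 = {u0, v0}
  B1 = {u1, v1}
  B2 = {u2, v2}
  B3 = {u3, u4, v3, v4}
u0 ∈ B0, v0 ∈ B0 → same block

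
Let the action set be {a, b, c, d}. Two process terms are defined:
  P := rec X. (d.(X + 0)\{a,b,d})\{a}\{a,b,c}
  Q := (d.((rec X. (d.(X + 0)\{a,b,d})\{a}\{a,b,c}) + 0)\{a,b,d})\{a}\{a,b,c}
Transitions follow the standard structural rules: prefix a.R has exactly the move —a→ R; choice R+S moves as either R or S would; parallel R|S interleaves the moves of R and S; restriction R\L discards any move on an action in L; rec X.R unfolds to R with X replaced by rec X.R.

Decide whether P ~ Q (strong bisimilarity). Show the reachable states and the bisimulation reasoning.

P's transition system — 2 states:
  p0 = rec X. (d.(X + 0)\{a,b,d})\{a}\{a,b,c} has moves =d=> p1
  p1 = ((rec X. (d.(X + 0)\{a,b,d})\{a}\{a,b,c}) + 0)\{a,b,d}\{a}\{a,b,c} has moves ∅
Q's transition system — 2 states:
  q0 = (d.((rec X. (d.(X + 0)\{a,b,d})\{a}\{a,b,c}) + 0)\{a,b,d})\{a}\{a,b,c} has moves =d=> q1
  q1 = ((rec X. (d.(X + 0)\{a,b,d})\{a}\{a,b,c}) + 0)\{a,b,d}\{a}\{a,b,c} has moves ∅
Bisimilarity quotient blocks:
  B0 = {p0, q0}
  B1 = {p1, q1}
p0 ∈ B0, q0 ∈ B0 → same block

P ~ Q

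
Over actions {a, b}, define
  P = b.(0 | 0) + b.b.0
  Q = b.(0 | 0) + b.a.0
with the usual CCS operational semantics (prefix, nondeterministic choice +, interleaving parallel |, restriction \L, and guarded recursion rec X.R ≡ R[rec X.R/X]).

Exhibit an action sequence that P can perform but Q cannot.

bb

P's transition system — 4 states:
  m0 = b.(0 | 0) + b.b.0 :: ··b··> m1, ··b··> m2
  m1 = 0 | 0 :: ∅
  m2 = b.0 :: ··b··> m3
  m3 = 0 :: ∅
Q's transition system — 4 states:
  n0 = b.(0 | 0) + b.a.0 :: ··b··> n1, ··b··> n2
  n1 = 0 | 0 :: ∅
  n2 = a.0 :: ··a··> n3
  n3 = 0 :: ∅
Run σ = ⟨bb⟩ on P: start {m0}
  [1] b ⇒ {m1, m2}
  [2] b ⇒ {m3}
  — P admits the full trace.
Run σ = ⟨bb⟩ on Q: start {n0}
  [1] b ⇒ {n1, n2}
  [2] b ⇒ ∅ (Q stuck)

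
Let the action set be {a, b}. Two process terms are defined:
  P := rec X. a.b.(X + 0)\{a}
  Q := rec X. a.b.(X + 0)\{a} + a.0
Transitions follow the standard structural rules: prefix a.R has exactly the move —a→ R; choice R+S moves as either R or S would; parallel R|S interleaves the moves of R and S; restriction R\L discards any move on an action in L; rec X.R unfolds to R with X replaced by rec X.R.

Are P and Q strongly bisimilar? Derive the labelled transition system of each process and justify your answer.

LTS(P): 3 reachable states
  u0 = rec X. a.b.(X + 0)\{a} ⊢ ··a··> u1
  u1 = b.((rec X. a.b.(X + 0)\{a}) + 0)\{a} ⊢ ··b··> u2
  u2 = ((rec X. a.b.(X + 0)\{a}) + 0)\{a} ⊢ stopped
LTS(Q): 4 reachable states
  v0 = rec X. a.b.(X + 0)\{a} + a.0 ⊢ ··a··> v1, ··a··> v2
  v1 = 0 ⊢ stopped
  v2 = b.((rec X. a.b.(X + 0)\{a} + a.0) + 0)\{a} ⊢ ··b··> v3
  v3 = ((rec X. a.b.(X + 0)\{a} + a.0) + 0)\{a} ⊢ stopped
Partition-refinement fixed point:
  B0 = {u0}
  B1 = {u1, v2}
  B2 = {u2, v1, v3}
  B3 = {v0}
u0 ∈ B0, v0 ∈ B3 → different blocks

not bisimilar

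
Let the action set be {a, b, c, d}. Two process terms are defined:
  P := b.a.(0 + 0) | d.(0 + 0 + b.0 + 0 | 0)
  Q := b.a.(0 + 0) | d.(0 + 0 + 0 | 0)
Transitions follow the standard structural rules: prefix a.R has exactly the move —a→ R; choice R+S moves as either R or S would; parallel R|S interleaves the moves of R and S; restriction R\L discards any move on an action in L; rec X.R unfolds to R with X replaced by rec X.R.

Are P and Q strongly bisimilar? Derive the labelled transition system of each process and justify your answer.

LTS(P): 9 reachable states
  s0 = b.a.(0 + 0) | d.(0 + 0 + b.0 + 0 | 0) :: -b-> s1, -d-> s2
  s1 = a.(0 + 0) | d.(0 + 0 + b.0 + 0 | 0) :: -a-> s3, -d-> s4
  s2 = b.a.(0 + 0) | (0 + 0 + b.0 + 0 | 0) :: -b-> s4, -b-> s5
  s3 = (0 + 0) | d.(0 + 0 + b.0 + 0 | 0) :: -d-> s6
  s4 = a.(0 + 0) | (0 + 0 + b.0 + 0 | 0) :: -a-> s6, -b-> s7
  s5 = b.a.(0 + 0) | 0 :: -b-> s7
  s6 = (0 + 0) | (0 + 0 + b.0 + 0 | 0) :: -b-> s8
  s7 = a.(0 + 0) | 0 :: -a-> s8
  s8 = (0 + 0) | 0 :: ∅
LTS(Q): 6 reachable states
  t0 = b.a.(0 + 0) | d.(0 + 0 + 0 | 0) :: -b-> t1, -d-> t2
  t1 = a.(0 + 0) | d.(0 + 0 + 0 | 0) :: -a-> t3, -d-> t4
  t2 = b.a.(0 + 0) | (0 + 0 + 0 | 0) :: -b-> t4
  t3 = (0 + 0) | d.(0 + 0 + 0 | 0) :: -d-> t5
  t4 = a.(0 + 0) | (0 + 0 + 0 | 0) :: -a-> t5
  t5 = (0 + 0) | (0 + 0 + 0 | 0) :: ∅
Partition-refinement fixed point:
  B0 = {s0}
  B1 = {s1}
  B2 = {s4}
  B3 = {s6}
  B4 = {s8, t5}
  B5 = {s7, t4}
  B6 = {s3}
  B7 = {s2}
  B8 = {s5, t2}
  B9 = {t0}
  B10 = {t1}
  B11 = {t3}
s0 ∈ B0, t0 ∈ B9 → different blocks

not bisimilar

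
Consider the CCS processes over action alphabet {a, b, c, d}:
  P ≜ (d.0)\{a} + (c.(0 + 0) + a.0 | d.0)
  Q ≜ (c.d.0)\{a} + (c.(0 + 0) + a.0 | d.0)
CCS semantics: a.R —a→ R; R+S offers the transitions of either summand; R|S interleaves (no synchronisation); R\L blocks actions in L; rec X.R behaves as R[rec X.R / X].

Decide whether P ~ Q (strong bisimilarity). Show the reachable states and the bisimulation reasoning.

P ≁ Q

P's transition system — 6 states:
  u0 = (d.0)\{a} + (c.(0 + 0) + a.0 | d.0) | =a=> u1, =c=> u2, =d=> u3, =d=> u4
  u1 = 0 | d.0 | =d=> u5
  u2 = 0 + 0 | (no moves)
  u3 = 0\{a} | (no moves)
  u4 = a.0 | 0 | =a=> u5
  u5 = 0 | 0 | (no moves)
Q's transition system — 7 states:
  v0 = (c.d.0)\{a} + (c.(0 + 0) + a.0 | d.0) | =a=> v1, =c=> v2, =c=> v3, =d=> v4
  v1 = 0 | d.0 | =d=> v5
  v2 = (d.0)\{a} | =d=> v6
  v3 = 0 + 0 | (no moves)
  v4 = a.0 | 0 | =a=> v5
  v5 = 0 | 0 | (no moves)
  v6 = 0\{a} | (no moves)
Coarsest stable partition (strong bisimilarity classes):
  B0 = {u0}
  B1 = {u1, v1, v2}
  B2 = {u2, u3, u5, v3, v5, v6}
  B3 = {u4, v4}
  B4 = {v0}
u0 ∈ B0, v0 ∈ B4 → different blocks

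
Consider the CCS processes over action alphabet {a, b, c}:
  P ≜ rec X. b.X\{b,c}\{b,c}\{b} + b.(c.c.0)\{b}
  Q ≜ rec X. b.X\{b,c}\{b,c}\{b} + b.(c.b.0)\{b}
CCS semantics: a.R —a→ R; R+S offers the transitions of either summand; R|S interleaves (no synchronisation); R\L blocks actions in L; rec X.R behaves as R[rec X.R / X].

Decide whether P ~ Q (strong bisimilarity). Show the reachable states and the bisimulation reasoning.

P ≁ Q

Reachable graph of P (5 states):
  u0 = rec X. b.X\{b,c}\{b,c}\{b} + b.(c.c.0)\{b} :: —b→ u1, —b→ u2
  u1 = (c.c.0)\{b} :: —c→ u3
  u2 = (rec X. b.X\{b,c}\{b,c}\{b} + b.(c.c.0)\{b})\{b,c}\{b,c}\{b} :: ·
  u3 = (c.0)\{b} :: —c→ u4
  u4 = 0\{b} :: ·
Reachable graph of Q (4 states):
  v0 = rec X. b.X\{b,c}\{b,c}\{b} + b.(c.b.0)\{b} :: —b→ v1, —b→ v2
  v1 = (c.b.0)\{b} :: —c→ v3
  v2 = (rec X. b.X\{b,c}\{b,c}\{b} + b.(c.b.0)\{b})\{b,c}\{b,c}\{b} :: ·
  v3 = (b.0)\{b} :: ·
Coarsest stable partition (strong bisimilarity classes):
  B0 = {u0}
  B1 = {u2, u4, v2, v3}
  B2 = {u1}
  B3 = {u3, v1}
  B4 = {v0}
u0 ∈ B0, v0 ∈ B4 → different blocks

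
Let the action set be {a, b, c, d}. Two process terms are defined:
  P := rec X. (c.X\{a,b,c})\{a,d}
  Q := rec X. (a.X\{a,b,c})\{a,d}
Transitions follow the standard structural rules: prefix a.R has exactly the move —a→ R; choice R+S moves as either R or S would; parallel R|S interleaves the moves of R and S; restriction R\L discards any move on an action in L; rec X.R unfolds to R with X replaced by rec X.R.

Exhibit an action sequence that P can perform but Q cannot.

c

Reachable graph of P (2 states):
  s0 = rec X. (c.X\{a,b,c})\{a,d} → —c→ s1
  s1 = (rec X. (c.X\{a,b,c})\{a,d})\{a,b,c}\{a,d} → (no moves)
Reachable graph of Q (1 states):
  t0 = rec X. (a.X\{a,b,c})\{a,d} → (no moves)
Executing c from P (initial set {s0}):
  [1] c ⇒ {s1}
  — P admits the full trace.
Executing c from Q (initial set {t0}):
  [1] c ⇒ no successor for Q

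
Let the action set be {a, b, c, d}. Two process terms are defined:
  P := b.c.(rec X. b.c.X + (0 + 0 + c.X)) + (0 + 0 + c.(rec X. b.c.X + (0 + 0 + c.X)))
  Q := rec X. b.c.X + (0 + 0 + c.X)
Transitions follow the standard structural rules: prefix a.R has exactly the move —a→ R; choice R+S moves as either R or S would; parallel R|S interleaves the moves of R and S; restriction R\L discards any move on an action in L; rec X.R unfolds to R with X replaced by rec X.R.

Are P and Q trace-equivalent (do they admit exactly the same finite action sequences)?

LTS(P): 3 reachable states
  s0 = b.c.(rec X. b.c.X + (0 + 0 + c.X)) + (0 + 0 + c.(rec X. b.c.X + (0 + 0 + c.X))) has moves --b--▸ s1, --c--▸ s2
  s1 = c.(rec X. b.c.X + (0 + 0 + c.X)) has moves --c--▸ s2
  s2 = rec X. b.c.X + (0 + 0 + c.X) has moves --b--▸ s1, --c--▸ s2
LTS(Q): 2 reachable states
  t0 = rec X. b.c.X + (0 + 0 + c.X) has moves --b--▸ t1, --c--▸ t0
  t1 = c.(rec X. b.c.X + (0 + 0 + c.X)) has moves --c--▸ t0
Bisimilarity quotient blocks:
  B0 = {s0, s2, t0}
  B1 = {s1, t1}
s0 ∈ B0, t0 ∈ B0 → same block
Bisimilar ⇒ trace-equivalent.

traces(P) = traces(Q)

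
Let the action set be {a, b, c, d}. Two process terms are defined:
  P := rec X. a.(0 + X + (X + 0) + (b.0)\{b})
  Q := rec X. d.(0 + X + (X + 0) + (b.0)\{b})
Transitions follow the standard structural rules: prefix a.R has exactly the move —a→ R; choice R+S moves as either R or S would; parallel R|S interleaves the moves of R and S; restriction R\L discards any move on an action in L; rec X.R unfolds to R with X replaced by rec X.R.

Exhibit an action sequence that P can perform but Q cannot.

a

P's transition system — 2 states:
  m0 = rec X. a.(0 + X + (X + 0) + (b.0)\{b}) has moves -a-> m1
  m1 = 0 + (rec X. a.(0 + X + (X + 0) + (b.0)\{b})) + ((rec X. a.(0 + X + (X + 0) + (b.0)\{b})) + 0) + (b.0)\{b} has moves -a-> m1
Q's transition system — 2 states:
  n0 = rec X. d.(0 + X + (X + 0) + (b.0)\{b}) has moves -d-> n1
  n1 = 0 + (rec X. d.(0 + X + (X + 0) + (b.0)\{b})) + ((rec X. d.(0 + X + (X + 0) + (b.0)\{b})) + 0) + (b.0)\{b} has moves -d-> n1
Executing a from P (initial set {m0}):
  after a @ step 1: {m1}
  — P admits the full trace.
Executing a from Q (initial set {n0}):
  after a @ step 1: ∅  — Q cannot continue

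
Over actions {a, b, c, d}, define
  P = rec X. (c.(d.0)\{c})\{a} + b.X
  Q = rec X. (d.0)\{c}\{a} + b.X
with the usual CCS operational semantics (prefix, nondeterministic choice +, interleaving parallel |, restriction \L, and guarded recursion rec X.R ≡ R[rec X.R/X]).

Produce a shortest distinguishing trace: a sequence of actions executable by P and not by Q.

P's transition system — 3 states:
  s0 = rec X. (c.(d.0)\{c})\{a} + b.X :: -b-> s0, -c-> s1
  s1 = (d.0)\{c}\{a} :: -d-> s2
  s2 = 0\{c}\{a} :: deadlocked
Q's transition system — 2 states:
  t0 = rec X. (d.0)\{c}\{a} + b.X :: -b-> t0, -d-> t1
  t1 = 0\{c}\{a} :: deadlocked
Trace ⟨c⟩ through P, begin at {s0}:
  [1] c ⇒ {s1}
  — P admits the full trace.
Trace ⟨c⟩ through Q, begin at {t0}:
  [1] c ⇒ no successor for Q

c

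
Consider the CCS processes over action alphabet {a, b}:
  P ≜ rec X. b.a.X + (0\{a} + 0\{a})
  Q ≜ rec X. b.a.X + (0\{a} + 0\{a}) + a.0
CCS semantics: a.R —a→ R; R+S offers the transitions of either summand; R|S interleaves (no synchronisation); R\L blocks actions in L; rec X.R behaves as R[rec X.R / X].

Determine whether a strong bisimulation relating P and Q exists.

P's transition system — 2 states:
  m0 = rec X. b.a.X + (0\{a} + 0\{a}) :: =b=> m1
  m1 = a.(rec X. b.a.X + (0\{a} + 0\{a})) :: =a=> m0
Q's transition system — 3 states:
  n0 = rec X. b.a.X + (0\{a} + 0\{a}) + a.0 :: =a=> n1, =b=> n2
  n1 = 0 :: deadlocked
  n2 = a.(rec X. b.a.X + (0\{a} + 0\{a}) + a.0) :: =a=> n0
Coarsest stable partition (strong bisimilarity classes):
  B0 = {m0}
  B1 = {m1}
  B2 = {n0}
  B3 = {n1}
  B4 = {n2}
m0 ∈ B0, n0 ∈ B2 → different blocks

P ≁ Q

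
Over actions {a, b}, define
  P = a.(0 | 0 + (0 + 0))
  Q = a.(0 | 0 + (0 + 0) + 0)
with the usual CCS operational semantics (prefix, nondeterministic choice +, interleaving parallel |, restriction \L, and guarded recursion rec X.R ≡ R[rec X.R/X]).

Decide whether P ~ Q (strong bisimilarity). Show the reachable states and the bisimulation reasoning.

bisimilar

Reachable graph of P (2 states):
  u0 = a.(0 | 0 + (0 + 0)) → =a=> u1
  u1 = 0 | 0 + (0 + 0) → ∅
Reachable graph of Q (2 states):
  v0 = a.(0 | 0 + (0 + 0) + 0) → =a=> v1
  v1 = 0 | 0 + (0 + 0) + 0 → ∅
Coarsest stable partition (strong bisimilarity classes):
  B0 = {u0, v0}
  B1 = {u1, v1}
u0 ∈ B0, v0 ∈ B0 → same block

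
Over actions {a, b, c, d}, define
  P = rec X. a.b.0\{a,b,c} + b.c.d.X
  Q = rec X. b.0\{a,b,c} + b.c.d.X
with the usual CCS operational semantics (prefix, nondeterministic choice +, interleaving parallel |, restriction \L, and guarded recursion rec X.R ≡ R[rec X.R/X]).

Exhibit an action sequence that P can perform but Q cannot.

a

Reachable graph of P (5 states):
  u0 = rec X. a.b.0\{a,b,c} + b.c.d.X ⊢ =a=> u1, =b=> u2
  u1 = b.0\{a,b,c} ⊢ =b=> u3
  u2 = c.d.(rec X. a.b.0\{a,b,c} + b.c.d.X) ⊢ =c=> u4
  u3 = 0\{a,b,c} ⊢ stopped
  u4 = d.(rec X. a.b.0\{a,b,c} + b.c.d.X) ⊢ =d=> u0
Reachable graph of Q (4 states):
  v0 = rec X. b.0\{a,b,c} + b.c.d.X ⊢ =b=> v1, =b=> v2
  v1 = 0\{a,b,c} ⊢ stopped
  v2 = c.d.(rec X. b.0\{a,b,c} + b.c.d.X) ⊢ =c=> v3
  v3 = d.(rec X. b.0\{a,b,c} + b.c.d.X) ⊢ =d=> v0
Run σ = ⟨a⟩ on P: start {u0}
  [1] a ⇒ {u1}
  ✓ P
Run σ = ⟨a⟩ on Q: start {v0}
  [1] a ⇒ ∅ (Q stuck)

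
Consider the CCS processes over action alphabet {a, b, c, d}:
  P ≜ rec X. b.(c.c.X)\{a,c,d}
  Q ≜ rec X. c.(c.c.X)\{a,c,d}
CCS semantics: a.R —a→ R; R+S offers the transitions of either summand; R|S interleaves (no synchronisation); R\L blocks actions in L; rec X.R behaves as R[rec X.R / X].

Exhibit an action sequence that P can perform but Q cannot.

P's transition system — 2 states:
  s0 = rec X. b.(c.c.X)\{a,c,d} → =b=> s1
  s1 = (c.c.(rec X. b.(c.c.X)\{a,c,d}))\{a,c,d} → deadlocked
Q's transition system — 2 states:
  t0 = rec X. c.(c.c.X)\{a,c,d} → =c=> t1
  t1 = (c.c.(rec X. c.(c.c.X)\{a,c,d}))\{a,c,d} → deadlocked
Run σ = ⟨b⟩ on P: start {s0}
  [1] b ⇒ {s1}
  ✓ P
Run σ = ⟨b⟩ on Q: start {t0}
  [1] b ⇒ ∅ (Q stuck)

b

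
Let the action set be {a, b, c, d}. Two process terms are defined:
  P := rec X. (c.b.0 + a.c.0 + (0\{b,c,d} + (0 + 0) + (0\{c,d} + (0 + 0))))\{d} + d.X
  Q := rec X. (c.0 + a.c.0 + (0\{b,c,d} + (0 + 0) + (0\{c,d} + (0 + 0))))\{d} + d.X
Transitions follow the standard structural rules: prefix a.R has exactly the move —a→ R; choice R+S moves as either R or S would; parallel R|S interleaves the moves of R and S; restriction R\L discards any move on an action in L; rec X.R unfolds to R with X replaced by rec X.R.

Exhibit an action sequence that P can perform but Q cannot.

cb

P's transition system — 4 states:
  u0 = rec X. (c.b.0 + a.c.0 + (0\{b,c,d} + (0 + 0) + (0\{c,d} + (0 + 0))))\{d} + d.X → =a=> u1, =c=> u2, =d=> u0
  u1 = (c.0)\{d} → =c=> u3
  u2 = (b.0)\{d} → =b=> u3
  u3 = 0\{d} → (no moves)
Q's transition system — 3 states:
  v0 = rec X. (c.0 + a.c.0 + (0\{b,c,d} + (0 + 0) + (0\{c,d} + (0 + 0))))\{d} + d.X → =a=> v1, =c=> v2, =d=> v0
  v1 = (c.0)\{d} → =c=> v2
  v2 = 0\{d} → (no moves)
Run σ = ⟨cb⟩ on P: start {u0}
  after c @ step 1: {u2}
  after b @ step 2: {u3}
  ✓ P
Run σ = ⟨cb⟩ on Q: start {v0}
  after c @ step 1: {v2}
  after b @ step 2: ∅  — Q cannot continue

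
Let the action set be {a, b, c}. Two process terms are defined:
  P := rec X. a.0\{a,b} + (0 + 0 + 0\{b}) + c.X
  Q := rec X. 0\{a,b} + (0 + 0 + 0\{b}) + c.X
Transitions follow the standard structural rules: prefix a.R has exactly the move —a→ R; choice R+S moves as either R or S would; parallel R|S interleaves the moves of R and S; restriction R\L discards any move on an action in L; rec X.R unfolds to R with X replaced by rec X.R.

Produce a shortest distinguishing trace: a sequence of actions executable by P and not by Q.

LTS(P): 2 reachable states
  p0 = rec X. a.0\{a,b} + (0 + 0 + 0\{b}) + c.X has moves -a-> p1, -c-> p0
  p1 = 0\{a,b} has moves deadlocked
LTS(Q): 1 reachable states
  q0 = rec X. 0\{a,b} + (0 + 0 + 0\{b}) + c.X has moves -c-> q0
Executing a from P (initial set {p0}):
  [1] a ⇒ {p1}
  — P admits the full trace.
Executing a from Q (initial set {q0}):
  [1] a ⇒ no successor for Q

a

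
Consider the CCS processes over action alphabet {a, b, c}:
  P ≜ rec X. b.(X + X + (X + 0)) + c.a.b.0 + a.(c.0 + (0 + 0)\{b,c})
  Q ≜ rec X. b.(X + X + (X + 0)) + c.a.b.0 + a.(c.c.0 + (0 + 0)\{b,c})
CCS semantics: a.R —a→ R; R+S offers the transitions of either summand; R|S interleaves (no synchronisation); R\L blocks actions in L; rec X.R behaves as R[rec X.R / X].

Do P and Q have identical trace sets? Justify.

Reachable graph of P (6 states):
  m0 = rec X. b.(X + X + (X + 0)) + c.a.b.0 + a.(c.0 + (0 + 0)\{b,c}) :: ··a··> m1, ··b··> m2, ··c··> m3
  m1 = c.0 + (0 + 0)\{b,c} :: ··c··> m4
  m2 = (rec X. b.(X + X + (X + 0)) + c.a.b.0 + a.(c.0 + (0 + 0)\{b,c})) + (rec X. b.(X + X + (X + 0)) + c.a.b.0 + a.(c.0 + (0 + 0)\{b,c})) + ((rec X. b.(X + X + (X + 0)) + c.a.b.0 + a.(c.0 + (0 + 0)\{b,c})) + 0) :: ··a··> m1, ··b··> m2, ··c··> m3
  m3 = a.b.0 :: ··a··> m5
  m4 = 0 :: (no moves)
  m5 = b.0 :: ··b··> m4
Reachable graph of Q (7 states):
  n0 = rec X. b.(X + X + (X + 0)) + c.a.b.0 + a.(c.c.0 + (0 + 0)\{b,c}) :: ··a··> n1, ··b··> n2, ··c··> n3
  n1 = c.c.0 + (0 + 0)\{b,c} :: ··c··> n4
  n2 = (rec X. b.(X + X + (X + 0)) + c.a.b.0 + a.(c.c.0 + (0 + 0)\{b,c})) + (rec X. b.(X + X + (X + 0)) + c.a.b.0 + a.(c.c.0 + (0 + 0)\{b,c})) + ((rec X. b.(X + X + (X + 0)) + c.a.b.0 + a.(c.c.0 + (0 + 0)\{b,c})) + 0) :: ··a··> n1, ··b··> n2, ··c··> n3
  n3 = a.b.0 :: ··a··> n5
  n4 = c.0 :: ··c··> n6
  n5 = b.0 :: ··b··> n6
  n6 = 0 :: (no moves)
Trace ⟨acc⟩ through Q, begin at {n0}:
  step 1 (a): {n1}
  step 2 (c): {n4}
  step 3 (c): {n6}
  ✓ Q
Trace ⟨acc⟩ through P, begin at {m0}:
  step 1 (a): {m1}
  step 2 (c): {m4}
  step 3 (c): no successor for P

traces(P) ≠ traces(Q) — witness ⟨acc⟩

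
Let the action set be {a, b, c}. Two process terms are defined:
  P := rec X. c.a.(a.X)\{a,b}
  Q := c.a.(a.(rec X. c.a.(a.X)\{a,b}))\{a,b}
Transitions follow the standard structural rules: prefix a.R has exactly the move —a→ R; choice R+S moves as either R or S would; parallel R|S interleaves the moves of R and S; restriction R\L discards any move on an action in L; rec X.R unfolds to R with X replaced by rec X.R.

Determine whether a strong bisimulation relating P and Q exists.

LTS(P): 3 reachable states
  u0 = rec X. c.a.(a.X)\{a,b} → --c--▸ u1
  u1 = a.(a.(rec X. c.a.(a.X)\{a,b}))\{a,b} → --a--▸ u2
  u2 = (a.(rec X. c.a.(a.X)\{a,b}))\{a,b} → stopped
LTS(Q): 3 reachable states
  v0 = c.a.(a.(rec X. c.a.(a.X)\{a,b}))\{a,b} → --c--▸ v1
  v1 = a.(a.(rec X. c.a.(a.X)\{a,b}))\{a,b} → --a--▸ v2
  v2 = (a.(rec X. c.a.(a.X)\{a,b}))\{a,b} → stopped
Partition-refinement fixed point:
  B0 = {u0, v0}
  B1 = {u1, v1}
  B2 = {u2, v2}
u0 ∈ B0, v0 ∈ B0 → same block

bisimilar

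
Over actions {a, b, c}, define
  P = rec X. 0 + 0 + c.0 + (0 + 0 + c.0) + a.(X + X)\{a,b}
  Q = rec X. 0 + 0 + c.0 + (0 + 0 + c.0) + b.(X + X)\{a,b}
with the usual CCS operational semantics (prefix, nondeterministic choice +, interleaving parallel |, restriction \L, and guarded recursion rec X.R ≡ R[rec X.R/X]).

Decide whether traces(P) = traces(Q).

NO — witness ⟨a⟩

LTS(P): 4 reachable states
  u0 = rec X. 0 + 0 + c.0 + (0 + 0 + c.0) + a.(X + X)\{a,b} ⊢ ··a··> u1, ··c··> u2
  u1 = ((rec X. 0 + 0 + c.0 + (0 + 0 + c.0) + a.(X + X)\{a,b}) + (rec X. 0 + 0 + c.0 + (0 + 0 + c.0) + a.(X + X)\{a,b}))\{a,b} ⊢ ··c··> u3
  u2 = 0 ⊢ ·
  u3 = 0\{a,b} ⊢ ·
LTS(Q): 4 reachable states
  v0 = rec X. 0 + 0 + c.0 + (0 + 0 + c.0) + b.(X + X)\{a,b} ⊢ ··b··> v1, ··c··> v2
  v1 = ((rec X. 0 + 0 + c.0 + (0 + 0 + c.0) + b.(X + X)\{a,b}) + (rec X. 0 + 0 + c.0 + (0 + 0 + c.0) + b.(X + X)\{a,b}))\{a,b} ⊢ ··c··> v3
  v2 = 0 ⊢ ·
  v3 = 0\{a,b} ⊢ ·
Run σ = ⟨a⟩ on P: start {u0}
  after a @ step 1: {u1}
  P completes σ.
Run σ = ⟨a⟩ on Q: start {v0}
  after a @ step 1: ∅ (Q stuck)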